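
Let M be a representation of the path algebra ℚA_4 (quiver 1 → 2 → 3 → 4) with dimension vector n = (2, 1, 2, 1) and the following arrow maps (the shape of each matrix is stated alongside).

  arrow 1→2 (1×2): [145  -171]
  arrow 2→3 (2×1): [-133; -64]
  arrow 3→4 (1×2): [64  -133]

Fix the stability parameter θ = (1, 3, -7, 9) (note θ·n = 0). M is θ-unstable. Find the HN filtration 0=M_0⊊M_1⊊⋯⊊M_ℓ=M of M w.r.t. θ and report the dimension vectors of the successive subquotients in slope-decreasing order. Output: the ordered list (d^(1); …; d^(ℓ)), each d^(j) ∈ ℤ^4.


Via rank(M_{q-1}∘⋯∘M_p): M ≅ I[1,1], I[1,3], I[3,4].
μ_θ-semistable layers: μ^(1)=9; μ^(2)=1; μ^(3)=-1; μ^(4)=-7

((0, 0, 0, 1); (1, 0, 0, 0); (1, 1, 1, 0); (0, 0, 1, 0))


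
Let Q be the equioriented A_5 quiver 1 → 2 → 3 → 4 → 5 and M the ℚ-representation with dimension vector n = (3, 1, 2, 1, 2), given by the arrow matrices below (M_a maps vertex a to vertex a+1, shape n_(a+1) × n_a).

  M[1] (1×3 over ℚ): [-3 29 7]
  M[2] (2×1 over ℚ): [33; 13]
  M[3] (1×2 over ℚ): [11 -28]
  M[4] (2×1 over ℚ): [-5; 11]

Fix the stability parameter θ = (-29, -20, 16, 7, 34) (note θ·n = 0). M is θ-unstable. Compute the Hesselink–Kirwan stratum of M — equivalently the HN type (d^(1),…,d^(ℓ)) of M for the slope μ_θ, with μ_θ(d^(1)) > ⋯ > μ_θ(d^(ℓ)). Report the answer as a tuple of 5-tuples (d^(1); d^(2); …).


Via rank(M_{q-1}∘⋯∘M_p): M ≅ I[1,1]^2, I[1,5], I[3,3], I[5,5].
μ_θ-semistable layers: μ^(1)=34; μ^(2)=16; μ^(3)=23/2; μ^(4)=-20; μ^(5)=-29

((0, 0, 0, 0, 2); (0, 0, 1, 0, 0); (0, 0, 1, 1, 0); (0, 1, 0, 0, 0); (3, 0, 0, 0, 0))


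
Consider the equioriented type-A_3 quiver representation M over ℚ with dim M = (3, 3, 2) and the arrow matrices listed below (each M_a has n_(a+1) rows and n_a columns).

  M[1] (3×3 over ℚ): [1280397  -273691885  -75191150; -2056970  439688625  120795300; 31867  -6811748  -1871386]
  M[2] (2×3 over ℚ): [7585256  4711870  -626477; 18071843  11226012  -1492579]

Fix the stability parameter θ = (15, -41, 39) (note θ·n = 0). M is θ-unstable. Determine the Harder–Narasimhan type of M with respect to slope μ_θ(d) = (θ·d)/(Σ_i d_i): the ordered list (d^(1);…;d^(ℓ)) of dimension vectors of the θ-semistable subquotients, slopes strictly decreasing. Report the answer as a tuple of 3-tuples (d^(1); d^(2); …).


Barcode: M ≅ I[1,1], I[1,3]^2, I[2,2]. HN layers by μ_θ (4 steps, strictly decreasing):
  μ^(1)=39; μ^(2)=15; μ^(3)=-13; μ^(4)=-41

((0, 0, 2); (1, 0, 0); (2, 2, 0); (0, 1, 0))


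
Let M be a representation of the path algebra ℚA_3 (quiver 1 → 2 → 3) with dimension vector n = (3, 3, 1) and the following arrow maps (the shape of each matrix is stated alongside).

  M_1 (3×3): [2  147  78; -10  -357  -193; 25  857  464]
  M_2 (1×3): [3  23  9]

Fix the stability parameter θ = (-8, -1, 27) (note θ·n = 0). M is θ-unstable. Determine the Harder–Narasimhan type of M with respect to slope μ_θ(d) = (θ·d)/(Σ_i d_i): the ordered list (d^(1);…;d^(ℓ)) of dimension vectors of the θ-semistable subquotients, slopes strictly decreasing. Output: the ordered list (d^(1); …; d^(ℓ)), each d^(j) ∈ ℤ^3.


Via rank(M_{q-1}∘⋯∘M_p): M ≅ I[1,2]^2, I[1,3].
μ_θ-semistable layers: μ^(1)=27; μ^(2)=-1; μ^(3)=-8

((0, 0, 1); (0, 3, 0); (3, 0, 0))


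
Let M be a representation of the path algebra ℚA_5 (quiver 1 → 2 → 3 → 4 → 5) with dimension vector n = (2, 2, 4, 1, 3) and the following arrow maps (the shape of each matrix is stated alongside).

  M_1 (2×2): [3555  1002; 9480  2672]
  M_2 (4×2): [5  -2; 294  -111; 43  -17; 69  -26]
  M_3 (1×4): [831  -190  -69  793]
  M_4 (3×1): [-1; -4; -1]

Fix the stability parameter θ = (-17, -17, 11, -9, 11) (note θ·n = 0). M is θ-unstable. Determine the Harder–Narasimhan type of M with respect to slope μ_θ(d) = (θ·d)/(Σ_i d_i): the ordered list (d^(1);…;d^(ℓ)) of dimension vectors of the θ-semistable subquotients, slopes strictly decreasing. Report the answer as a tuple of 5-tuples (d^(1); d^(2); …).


Barcode: M ≅ I[1,1], I[1,5], I[2,3], I[3,3]^2, I[5,5]^2. HN layers by μ_θ (3 steps, strictly decreasing):
  μ^(1)=11; μ^(2)=1; μ^(3)=-17

((0, 0, 3, 0, 3); (0, 0, 1, 1, 0); (2, 2, 0, 0, 0))


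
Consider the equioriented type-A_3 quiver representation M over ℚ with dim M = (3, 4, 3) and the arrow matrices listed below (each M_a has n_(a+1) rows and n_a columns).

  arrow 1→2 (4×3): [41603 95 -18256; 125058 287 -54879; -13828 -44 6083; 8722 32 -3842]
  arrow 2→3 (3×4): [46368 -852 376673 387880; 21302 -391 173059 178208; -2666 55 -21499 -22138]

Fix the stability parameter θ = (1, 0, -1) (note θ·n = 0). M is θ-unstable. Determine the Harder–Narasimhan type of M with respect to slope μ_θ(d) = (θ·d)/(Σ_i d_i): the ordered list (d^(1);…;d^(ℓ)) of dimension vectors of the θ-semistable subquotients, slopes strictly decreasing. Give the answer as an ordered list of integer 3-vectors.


Barcode: M ≅ I[1,2], I[1,3]^2, I[2,3]. HN layers by μ_θ (3 steps, strictly decreasing):
  μ^(1)=1/2; μ^(2)=0; μ^(3)=-1/2

((1, 1, 0); (2, 2, 2); (0, 1, 1))


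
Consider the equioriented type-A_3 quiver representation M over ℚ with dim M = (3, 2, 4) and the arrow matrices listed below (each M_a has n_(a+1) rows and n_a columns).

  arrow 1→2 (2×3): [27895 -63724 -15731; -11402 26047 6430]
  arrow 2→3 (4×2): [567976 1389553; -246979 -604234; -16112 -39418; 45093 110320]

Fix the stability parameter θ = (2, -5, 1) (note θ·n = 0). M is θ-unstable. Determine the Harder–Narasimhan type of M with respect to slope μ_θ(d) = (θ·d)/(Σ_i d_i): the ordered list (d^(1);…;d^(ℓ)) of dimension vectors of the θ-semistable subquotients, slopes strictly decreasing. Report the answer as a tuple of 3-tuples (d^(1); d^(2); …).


Via rank(M_{q-1}∘⋯∘M_p): M ≅ I[1,1], I[1,3]^2, I[3,3]^2.
μ_θ-semistable layers: μ^(1)=2; μ^(2)=1; μ^(3)=-3/2

((1, 0, 0); (0, 0, 4); (2, 2, 0))


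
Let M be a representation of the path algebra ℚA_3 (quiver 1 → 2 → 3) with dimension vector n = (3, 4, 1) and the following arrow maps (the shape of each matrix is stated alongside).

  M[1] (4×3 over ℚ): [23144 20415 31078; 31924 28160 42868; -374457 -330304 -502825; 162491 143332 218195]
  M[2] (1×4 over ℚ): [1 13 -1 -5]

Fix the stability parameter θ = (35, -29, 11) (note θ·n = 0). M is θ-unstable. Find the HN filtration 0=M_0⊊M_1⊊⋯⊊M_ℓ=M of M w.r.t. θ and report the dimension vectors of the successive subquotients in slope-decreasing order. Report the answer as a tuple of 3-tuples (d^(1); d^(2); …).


Interval decomposition of M: I[1,1], I[1,2], I[1,3], I[2,2]^2.
HN type (ℓ=4): μ^(1)=35; μ^(2)=11; μ^(3)=3; μ^(4)=-29

((1, 0, 0); (0, 0, 1); (2, 2, 0); (0, 2, 0))


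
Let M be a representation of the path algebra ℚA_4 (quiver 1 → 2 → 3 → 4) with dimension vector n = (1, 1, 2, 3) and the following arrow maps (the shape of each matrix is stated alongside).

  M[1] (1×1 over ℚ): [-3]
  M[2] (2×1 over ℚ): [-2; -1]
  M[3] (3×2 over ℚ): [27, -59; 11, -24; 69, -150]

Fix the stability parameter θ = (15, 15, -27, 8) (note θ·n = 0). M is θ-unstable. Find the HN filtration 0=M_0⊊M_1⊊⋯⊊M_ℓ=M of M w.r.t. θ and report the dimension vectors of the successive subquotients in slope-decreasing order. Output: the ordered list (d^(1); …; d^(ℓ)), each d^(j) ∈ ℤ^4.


Barcode: M ≅ I[1,4], I[3,4], I[4,4]. HN layers by μ_θ (3 steps, strictly decreasing):
  μ^(1)=8; μ^(2)=1; μ^(3)=-27

((0, 0, 0, 3); (1, 1, 1, 0); (0, 0, 1, 0))


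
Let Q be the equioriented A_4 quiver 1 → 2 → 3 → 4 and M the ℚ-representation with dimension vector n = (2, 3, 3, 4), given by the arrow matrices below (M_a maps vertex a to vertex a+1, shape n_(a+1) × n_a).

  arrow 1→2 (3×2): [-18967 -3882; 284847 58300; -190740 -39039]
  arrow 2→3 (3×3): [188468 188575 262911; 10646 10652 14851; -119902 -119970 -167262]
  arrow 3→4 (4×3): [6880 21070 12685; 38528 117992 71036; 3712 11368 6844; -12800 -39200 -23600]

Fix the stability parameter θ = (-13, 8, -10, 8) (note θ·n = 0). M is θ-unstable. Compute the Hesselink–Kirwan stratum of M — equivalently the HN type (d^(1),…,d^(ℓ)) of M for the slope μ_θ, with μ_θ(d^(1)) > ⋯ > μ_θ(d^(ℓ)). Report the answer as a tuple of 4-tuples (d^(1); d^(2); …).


Barcode: M ≅ I[1,3]^2, I[2,4], I[4,4]^3. HN layers by μ_θ (3 steps, strictly decreasing):
  μ^(1)=8; μ^(2)=-1; μ^(3)=-13

((0, 0, 0, 4); (0, 3, 3, 0); (2, 0, 0, 0))


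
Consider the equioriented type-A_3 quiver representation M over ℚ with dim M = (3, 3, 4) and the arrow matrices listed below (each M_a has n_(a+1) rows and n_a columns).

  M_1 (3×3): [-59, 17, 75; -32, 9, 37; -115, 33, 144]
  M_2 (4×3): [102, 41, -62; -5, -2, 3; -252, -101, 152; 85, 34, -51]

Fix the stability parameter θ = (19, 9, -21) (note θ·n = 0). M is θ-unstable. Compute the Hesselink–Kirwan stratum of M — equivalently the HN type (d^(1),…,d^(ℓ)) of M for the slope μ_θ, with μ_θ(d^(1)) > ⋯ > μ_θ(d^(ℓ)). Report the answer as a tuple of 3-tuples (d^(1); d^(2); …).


Barcode: M ≅ I[1,2], I[1,3]^2, I[3,3]^2. HN layers by μ_θ (3 steps, strictly decreasing):
  μ^(1)=14; μ^(2)=7/3; μ^(3)=-21

((1, 1, 0); (2, 2, 2); (0, 0, 2))


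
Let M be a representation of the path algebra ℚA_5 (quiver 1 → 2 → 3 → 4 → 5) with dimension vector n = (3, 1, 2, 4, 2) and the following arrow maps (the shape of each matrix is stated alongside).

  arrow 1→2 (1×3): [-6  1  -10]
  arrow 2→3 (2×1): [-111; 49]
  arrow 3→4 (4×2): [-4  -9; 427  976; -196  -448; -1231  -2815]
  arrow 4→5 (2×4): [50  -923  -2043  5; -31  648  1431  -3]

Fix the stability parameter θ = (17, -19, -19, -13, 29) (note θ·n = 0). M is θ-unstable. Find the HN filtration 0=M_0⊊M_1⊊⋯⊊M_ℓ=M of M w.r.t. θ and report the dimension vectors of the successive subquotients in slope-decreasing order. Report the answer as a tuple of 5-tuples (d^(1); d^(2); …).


Interval decomposition of M: I[1,1]^2, I[1,5], I[3,5], I[4,4]^2.
HN type (ℓ=5): μ^(1)=29; μ^(2)=17; μ^(3)=-17/2; μ^(4)=-13; μ^(5)=-19

((0, 0, 0, 0, 2); (2, 0, 0, 0, 0); (1, 1, 1, 1, 0); (0, 0, 0, 3, 0); (0, 0, 1, 0, 0))


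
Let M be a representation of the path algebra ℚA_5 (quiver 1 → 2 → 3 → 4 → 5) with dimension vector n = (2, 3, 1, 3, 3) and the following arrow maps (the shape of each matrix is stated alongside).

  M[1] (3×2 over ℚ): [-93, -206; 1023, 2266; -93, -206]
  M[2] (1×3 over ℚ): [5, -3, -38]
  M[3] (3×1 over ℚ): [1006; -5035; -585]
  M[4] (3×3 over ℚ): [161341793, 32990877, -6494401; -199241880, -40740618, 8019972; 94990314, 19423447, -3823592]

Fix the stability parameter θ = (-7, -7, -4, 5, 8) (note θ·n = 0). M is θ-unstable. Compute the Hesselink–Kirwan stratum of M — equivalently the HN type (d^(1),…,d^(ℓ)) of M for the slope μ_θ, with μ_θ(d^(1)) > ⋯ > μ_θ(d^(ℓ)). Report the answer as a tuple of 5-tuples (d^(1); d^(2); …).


Via rank(M_{q-1}∘⋯∘M_p): M ≅ I[1,1], I[1,2], I[2,2], I[2,5], I[4,4], I[4,5], I[5,5].
μ_θ-semistable layers: μ^(1)=8; μ^(2)=5; μ^(3)=-4; μ^(4)=-7

((0, 0, 0, 0, 3); (0, 0, 0, 3, 0); (0, 0, 1, 0, 0); (2, 3, 0, 0, 0))


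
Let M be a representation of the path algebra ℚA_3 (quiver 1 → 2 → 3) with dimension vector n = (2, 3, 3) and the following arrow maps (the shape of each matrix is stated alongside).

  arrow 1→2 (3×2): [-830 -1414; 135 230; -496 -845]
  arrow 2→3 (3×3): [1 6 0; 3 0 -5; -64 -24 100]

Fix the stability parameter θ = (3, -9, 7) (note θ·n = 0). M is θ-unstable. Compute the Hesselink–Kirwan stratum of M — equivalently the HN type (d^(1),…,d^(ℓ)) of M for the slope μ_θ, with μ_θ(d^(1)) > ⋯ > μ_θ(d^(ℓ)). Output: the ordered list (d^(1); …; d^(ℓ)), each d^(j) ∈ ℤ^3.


Via rank(M_{q-1}∘⋯∘M_p): M ≅ I[1,2], I[1,3], I[2,3], I[3,3].
μ_θ-semistable layers: μ^(1)=7; μ^(2)=-3; μ^(3)=-9

((0, 0, 3); (2, 2, 0); (0, 1, 0))


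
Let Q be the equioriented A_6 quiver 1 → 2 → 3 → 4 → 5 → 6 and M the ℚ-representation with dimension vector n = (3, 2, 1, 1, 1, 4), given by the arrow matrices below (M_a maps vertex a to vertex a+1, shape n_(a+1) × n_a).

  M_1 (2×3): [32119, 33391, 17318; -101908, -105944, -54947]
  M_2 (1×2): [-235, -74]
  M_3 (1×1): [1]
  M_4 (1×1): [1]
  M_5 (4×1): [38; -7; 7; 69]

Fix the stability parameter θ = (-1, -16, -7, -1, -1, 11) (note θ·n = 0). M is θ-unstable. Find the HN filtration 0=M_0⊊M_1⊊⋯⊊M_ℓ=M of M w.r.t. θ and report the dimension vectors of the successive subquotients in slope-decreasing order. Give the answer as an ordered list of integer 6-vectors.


Interval decomposition of M: I[1,1], I[1,2], I[1,6], I[6,6]^3.
HN type (ℓ=4): μ^(1)=11; μ^(2)=-1; μ^(3)=-7; μ^(4)=-17/2

((0, 0, 0, 0, 0, 4); (1, 0, 0, 1, 1, 0); (0, 0, 1, 0, 0, 0); (2, 2, 0, 0, 0, 0))


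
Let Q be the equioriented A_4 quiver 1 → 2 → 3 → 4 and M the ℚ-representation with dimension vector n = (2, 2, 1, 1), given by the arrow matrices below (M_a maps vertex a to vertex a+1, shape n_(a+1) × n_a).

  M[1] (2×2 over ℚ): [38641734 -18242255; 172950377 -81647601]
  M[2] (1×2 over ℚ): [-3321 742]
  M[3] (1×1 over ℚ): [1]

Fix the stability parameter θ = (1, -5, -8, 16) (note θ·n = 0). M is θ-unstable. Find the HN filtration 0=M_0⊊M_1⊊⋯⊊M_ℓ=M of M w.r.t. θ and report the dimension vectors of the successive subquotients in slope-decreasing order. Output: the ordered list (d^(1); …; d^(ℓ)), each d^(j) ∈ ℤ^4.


Barcode: M ≅ I[1,2], I[1,4]. HN layers by μ_θ (3 steps, strictly decreasing):
  μ^(1)=16; μ^(2)=-2; μ^(3)=-4

((0, 0, 0, 1); (1, 1, 0, 0); (1, 1, 1, 0))


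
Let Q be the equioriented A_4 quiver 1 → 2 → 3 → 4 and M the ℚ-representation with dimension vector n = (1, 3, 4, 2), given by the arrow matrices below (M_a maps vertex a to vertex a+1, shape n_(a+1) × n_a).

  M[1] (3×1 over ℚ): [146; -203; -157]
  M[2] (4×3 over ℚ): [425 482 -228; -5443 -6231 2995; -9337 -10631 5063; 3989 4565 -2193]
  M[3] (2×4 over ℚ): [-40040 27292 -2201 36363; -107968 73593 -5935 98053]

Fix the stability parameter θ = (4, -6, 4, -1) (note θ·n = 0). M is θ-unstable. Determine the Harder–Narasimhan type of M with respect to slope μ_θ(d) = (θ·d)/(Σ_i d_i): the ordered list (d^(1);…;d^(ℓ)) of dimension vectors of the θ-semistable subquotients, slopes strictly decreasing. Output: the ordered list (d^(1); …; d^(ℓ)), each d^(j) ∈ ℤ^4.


Via rank(M_{q-1}∘⋯∘M_p): M ≅ I[1,2], I[2,4]^2, I[3,3]^2.
μ_θ-semistable layers: μ^(1)=4; μ^(2)=3/2; μ^(3)=-1; μ^(4)=-6

((0, 0, 2, 0); (0, 0, 2, 2); (1, 1, 0, 0); (0, 2, 0, 0))


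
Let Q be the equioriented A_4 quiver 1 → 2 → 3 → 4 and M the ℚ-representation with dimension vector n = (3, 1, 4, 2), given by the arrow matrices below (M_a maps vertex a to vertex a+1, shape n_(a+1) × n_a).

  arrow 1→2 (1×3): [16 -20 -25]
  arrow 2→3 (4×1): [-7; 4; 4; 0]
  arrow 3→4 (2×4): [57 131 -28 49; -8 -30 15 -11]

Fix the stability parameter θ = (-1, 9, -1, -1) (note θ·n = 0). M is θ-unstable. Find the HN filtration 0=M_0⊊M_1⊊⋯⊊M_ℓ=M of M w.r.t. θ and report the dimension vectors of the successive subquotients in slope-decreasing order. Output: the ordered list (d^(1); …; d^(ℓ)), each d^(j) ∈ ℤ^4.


Interval decomposition of M: I[1,1]^2, I[1,4], I[3,3]^2, I[3,4].
HN type (ℓ=2): μ^(1)=7/3; μ^(2)=-1

((0, 1, 1, 1); (3, 0, 3, 1))


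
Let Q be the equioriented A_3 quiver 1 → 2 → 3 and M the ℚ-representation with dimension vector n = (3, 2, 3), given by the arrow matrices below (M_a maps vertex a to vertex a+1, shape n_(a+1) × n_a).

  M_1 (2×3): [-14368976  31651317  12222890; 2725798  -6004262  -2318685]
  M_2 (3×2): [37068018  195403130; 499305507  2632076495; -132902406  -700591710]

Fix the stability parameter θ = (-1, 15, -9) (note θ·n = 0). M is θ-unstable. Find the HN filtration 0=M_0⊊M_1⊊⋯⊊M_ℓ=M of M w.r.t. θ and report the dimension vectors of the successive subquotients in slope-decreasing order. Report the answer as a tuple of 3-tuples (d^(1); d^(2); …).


Barcode: M ≅ I[1,1], I[1,2], I[1,3], I[3,3]^2. HN layers by μ_θ (4 steps, strictly decreasing):
  μ^(1)=15; μ^(2)=3; μ^(3)=-1; μ^(4)=-9

((0, 1, 0); (0, 1, 1); (3, 0, 0); (0, 0, 2))


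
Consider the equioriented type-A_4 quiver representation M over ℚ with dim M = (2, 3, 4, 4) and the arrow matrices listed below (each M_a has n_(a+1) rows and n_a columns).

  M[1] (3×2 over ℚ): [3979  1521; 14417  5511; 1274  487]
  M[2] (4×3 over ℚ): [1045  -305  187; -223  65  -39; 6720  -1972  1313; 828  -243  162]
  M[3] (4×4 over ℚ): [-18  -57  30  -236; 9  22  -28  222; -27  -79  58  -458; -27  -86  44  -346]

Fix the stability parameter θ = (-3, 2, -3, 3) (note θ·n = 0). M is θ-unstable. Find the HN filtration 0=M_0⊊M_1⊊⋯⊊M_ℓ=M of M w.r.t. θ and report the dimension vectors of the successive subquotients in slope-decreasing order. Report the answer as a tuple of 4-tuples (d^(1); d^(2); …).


Interval decomposition of M: I[1,3], I[1,4], I[2,3], I[3,4], I[4,4]^2.
HN type (ℓ=3): μ^(1)=3; μ^(2)=-1/2; μ^(3)=-3

((0, 0, 0, 4); (0, 3, 3, 0); (2, 0, 1, 0))


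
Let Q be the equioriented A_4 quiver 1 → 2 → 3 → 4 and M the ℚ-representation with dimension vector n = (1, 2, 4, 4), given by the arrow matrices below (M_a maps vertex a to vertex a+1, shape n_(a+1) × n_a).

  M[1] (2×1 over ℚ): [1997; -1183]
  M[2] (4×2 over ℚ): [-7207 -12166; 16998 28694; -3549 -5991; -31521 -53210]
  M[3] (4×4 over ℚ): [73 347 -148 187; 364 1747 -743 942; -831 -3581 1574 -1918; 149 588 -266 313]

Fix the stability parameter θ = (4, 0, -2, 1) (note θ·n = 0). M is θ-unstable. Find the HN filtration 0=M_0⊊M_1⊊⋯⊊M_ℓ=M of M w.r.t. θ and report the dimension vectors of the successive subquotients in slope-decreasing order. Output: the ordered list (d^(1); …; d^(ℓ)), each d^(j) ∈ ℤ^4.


Via rank(M_{q-1}∘⋯∘M_p): M ≅ I[1,4], I[2,4], I[3,4]^2.
μ_θ-semistable layers: μ^(1)=1; μ^(2)=2/3; μ^(3)=-1; μ^(4)=-2

((0, 0, 0, 4); (1, 1, 1, 0); (0, 1, 1, 0); (0, 0, 2, 0))


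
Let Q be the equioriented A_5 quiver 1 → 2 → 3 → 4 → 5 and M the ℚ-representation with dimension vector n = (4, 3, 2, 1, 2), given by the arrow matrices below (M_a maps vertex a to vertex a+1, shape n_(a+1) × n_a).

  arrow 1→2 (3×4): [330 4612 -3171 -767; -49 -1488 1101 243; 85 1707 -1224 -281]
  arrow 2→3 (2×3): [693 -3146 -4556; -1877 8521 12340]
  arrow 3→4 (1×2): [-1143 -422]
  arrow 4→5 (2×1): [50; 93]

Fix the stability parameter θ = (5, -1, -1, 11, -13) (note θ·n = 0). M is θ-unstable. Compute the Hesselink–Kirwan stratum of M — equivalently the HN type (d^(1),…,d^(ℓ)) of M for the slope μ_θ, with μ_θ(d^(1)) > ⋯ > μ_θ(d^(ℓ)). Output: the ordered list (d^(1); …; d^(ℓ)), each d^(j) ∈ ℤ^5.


Via rank(M_{q-1}∘⋯∘M_p): M ≅ I[1,1], I[1,2], I[1,3], I[1,5], I[5,5].
μ_θ-semistable layers: μ^(1)=5; μ^(2)=2; μ^(3)=1; μ^(4)=1/5; μ^(5)=-13

((1, 0, 0, 0, 0); (1, 1, 0, 0, 0); (1, 1, 1, 0, 0); (1, 1, 1, 1, 1); (0, 0, 0, 0, 1))


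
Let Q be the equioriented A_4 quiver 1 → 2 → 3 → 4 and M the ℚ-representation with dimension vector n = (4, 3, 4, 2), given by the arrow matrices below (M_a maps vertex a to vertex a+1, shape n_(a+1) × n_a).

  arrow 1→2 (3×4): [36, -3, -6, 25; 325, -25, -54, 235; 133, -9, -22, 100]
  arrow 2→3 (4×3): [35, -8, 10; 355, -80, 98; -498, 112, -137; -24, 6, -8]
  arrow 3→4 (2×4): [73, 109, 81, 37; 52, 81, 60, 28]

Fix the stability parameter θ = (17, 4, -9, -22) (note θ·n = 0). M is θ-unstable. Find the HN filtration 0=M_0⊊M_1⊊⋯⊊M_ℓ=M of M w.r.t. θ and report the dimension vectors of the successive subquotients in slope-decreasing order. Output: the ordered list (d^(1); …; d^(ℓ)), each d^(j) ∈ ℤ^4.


Interval decomposition of M: I[1,1], I[1,3], I[1,4]^2, I[3,3].
HN type (ℓ=4): μ^(1)=17; μ^(2)=4; μ^(3)=-5/2; μ^(4)=-9

((1, 0, 0, 0); (1, 1, 1, 0); (2, 2, 2, 2); (0, 0, 1, 0))


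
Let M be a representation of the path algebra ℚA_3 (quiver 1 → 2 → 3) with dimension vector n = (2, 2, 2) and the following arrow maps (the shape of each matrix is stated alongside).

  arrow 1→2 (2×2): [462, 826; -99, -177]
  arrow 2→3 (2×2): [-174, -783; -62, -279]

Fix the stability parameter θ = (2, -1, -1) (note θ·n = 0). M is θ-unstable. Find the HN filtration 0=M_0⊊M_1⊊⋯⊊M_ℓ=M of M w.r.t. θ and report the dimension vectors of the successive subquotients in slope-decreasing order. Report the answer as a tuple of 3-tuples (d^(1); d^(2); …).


Via rank(M_{q-1}∘⋯∘M_p): M ≅ I[1,1], I[1,3], I[2,2], I[3,3].
μ_θ-semistable layers: μ^(1)=2; μ^(2)=0; μ^(3)=-1

((1, 0, 0); (1, 1, 1); (0, 1, 1))


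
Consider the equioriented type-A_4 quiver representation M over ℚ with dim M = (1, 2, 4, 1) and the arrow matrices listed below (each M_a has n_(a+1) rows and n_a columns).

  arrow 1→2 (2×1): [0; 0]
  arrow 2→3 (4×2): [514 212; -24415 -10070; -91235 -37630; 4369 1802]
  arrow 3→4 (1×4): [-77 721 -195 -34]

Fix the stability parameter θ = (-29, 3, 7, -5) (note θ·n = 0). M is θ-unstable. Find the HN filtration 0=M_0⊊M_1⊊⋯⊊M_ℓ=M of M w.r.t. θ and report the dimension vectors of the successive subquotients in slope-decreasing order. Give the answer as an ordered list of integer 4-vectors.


Interval decomposition of M: I[1,1], I[2,2], I[2,4], I[3,3]^3.
HN type (ℓ=4): μ^(1)=7; μ^(2)=3; μ^(3)=5/3; μ^(4)=-29

((0, 0, 3, 0); (0, 1, 0, 0); (0, 1, 1, 1); (1, 0, 0, 0))


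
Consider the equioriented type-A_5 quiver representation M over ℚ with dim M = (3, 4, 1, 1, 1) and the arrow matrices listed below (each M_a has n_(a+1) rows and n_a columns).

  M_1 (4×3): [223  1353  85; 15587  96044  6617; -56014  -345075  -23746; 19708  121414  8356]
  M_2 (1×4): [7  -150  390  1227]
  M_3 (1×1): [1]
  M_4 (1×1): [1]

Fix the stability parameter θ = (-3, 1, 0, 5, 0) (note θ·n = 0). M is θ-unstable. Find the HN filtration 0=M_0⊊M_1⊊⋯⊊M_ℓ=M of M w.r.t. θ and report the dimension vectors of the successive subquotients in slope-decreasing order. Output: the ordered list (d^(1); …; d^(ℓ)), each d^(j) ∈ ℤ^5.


Via rank(M_{q-1}∘⋯∘M_p): M ≅ I[1,1], I[1,2], I[1,5], I[2,2]^2.
μ_θ-semistable layers: μ^(1)=5/2; μ^(2)=1; μ^(3)=1/2; μ^(4)=-3

((0, 0, 0, 1, 1); (0, 3, 0, 0, 0); (0, 1, 1, 0, 0); (3, 0, 0, 0, 0))


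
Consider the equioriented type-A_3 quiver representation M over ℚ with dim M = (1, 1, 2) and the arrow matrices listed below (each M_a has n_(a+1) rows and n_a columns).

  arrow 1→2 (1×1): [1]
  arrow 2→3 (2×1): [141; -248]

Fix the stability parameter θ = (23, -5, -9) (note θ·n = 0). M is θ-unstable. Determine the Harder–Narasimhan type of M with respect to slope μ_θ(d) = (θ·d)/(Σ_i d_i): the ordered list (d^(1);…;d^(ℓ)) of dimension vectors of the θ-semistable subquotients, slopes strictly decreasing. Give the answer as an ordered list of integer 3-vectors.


Interval decomposition of M: I[1,3], I[3,3].
HN type (ℓ=2): μ^(1)=3; μ^(2)=-9

((1, 1, 1); (0, 0, 1))


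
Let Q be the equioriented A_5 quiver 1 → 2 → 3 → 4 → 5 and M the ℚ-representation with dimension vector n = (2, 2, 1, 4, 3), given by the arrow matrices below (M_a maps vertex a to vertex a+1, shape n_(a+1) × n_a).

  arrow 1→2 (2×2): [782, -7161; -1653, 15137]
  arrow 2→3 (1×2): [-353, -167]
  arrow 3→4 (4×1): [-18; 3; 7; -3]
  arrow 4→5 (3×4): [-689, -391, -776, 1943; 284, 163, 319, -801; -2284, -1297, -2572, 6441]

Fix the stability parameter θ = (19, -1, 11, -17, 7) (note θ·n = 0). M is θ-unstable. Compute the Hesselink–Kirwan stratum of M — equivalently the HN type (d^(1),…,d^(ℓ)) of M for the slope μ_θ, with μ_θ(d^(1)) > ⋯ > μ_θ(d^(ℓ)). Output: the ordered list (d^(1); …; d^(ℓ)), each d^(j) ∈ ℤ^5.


Interval decomposition of M: I[1,2], I[1,5], I[4,4], I[4,5]^2.
HN type (ℓ=4): μ^(1)=9; μ^(2)=7; μ^(3)=3; μ^(4)=-17

((1, 1, 0, 0, 0); (0, 0, 0, 0, 3); (1, 1, 1, 1, 0); (0, 0, 0, 3, 0))


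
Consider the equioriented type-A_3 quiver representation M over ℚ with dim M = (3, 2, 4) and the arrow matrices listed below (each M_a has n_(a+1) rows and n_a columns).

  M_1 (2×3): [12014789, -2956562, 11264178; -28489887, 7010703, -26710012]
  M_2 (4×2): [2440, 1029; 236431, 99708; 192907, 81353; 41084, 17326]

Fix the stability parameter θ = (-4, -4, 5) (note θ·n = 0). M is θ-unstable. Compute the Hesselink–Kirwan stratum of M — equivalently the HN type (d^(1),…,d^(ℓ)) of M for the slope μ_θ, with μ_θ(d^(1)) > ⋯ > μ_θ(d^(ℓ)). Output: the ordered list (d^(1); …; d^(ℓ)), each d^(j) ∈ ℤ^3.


Interval decomposition of M: I[1,1], I[1,3]^2, I[3,3]^2.
HN type (ℓ=2): μ^(1)=5; μ^(2)=-4

((0, 0, 4); (3, 2, 0))


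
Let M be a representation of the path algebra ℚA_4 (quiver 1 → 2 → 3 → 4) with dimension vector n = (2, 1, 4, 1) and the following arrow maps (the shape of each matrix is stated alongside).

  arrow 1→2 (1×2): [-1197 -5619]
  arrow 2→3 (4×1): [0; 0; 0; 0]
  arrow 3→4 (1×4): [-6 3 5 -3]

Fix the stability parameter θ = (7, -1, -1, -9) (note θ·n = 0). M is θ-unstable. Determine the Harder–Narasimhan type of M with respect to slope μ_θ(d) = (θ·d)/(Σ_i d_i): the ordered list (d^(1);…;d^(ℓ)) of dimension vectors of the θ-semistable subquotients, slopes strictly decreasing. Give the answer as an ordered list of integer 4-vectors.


Via rank(M_{q-1}∘⋯∘M_p): M ≅ I[1,1], I[1,2], I[3,3]^3, I[3,4].
μ_θ-semistable layers: μ^(1)=7; μ^(2)=3; μ^(3)=-1; μ^(4)=-5

((1, 0, 0, 0); (1, 1, 0, 0); (0, 0, 3, 0); (0, 0, 1, 1))


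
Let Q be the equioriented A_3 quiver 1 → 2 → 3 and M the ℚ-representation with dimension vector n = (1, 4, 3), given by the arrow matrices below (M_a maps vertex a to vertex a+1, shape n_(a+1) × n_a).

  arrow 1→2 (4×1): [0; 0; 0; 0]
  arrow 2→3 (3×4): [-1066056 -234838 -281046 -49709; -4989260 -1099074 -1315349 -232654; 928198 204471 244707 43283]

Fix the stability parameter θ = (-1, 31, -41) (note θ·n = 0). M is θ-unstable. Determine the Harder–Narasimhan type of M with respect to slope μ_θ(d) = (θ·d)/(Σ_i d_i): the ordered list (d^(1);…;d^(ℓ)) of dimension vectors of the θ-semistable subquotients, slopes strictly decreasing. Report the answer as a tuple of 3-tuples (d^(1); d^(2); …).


Via rank(M_{q-1}∘⋯∘M_p): M ≅ I[1,1], I[2,2], I[2,3]^3.
μ_θ-semistable layers: μ^(1)=31; μ^(2)=-1; μ^(3)=-5

((0, 1, 0); (1, 0, 0); (0, 3, 3))


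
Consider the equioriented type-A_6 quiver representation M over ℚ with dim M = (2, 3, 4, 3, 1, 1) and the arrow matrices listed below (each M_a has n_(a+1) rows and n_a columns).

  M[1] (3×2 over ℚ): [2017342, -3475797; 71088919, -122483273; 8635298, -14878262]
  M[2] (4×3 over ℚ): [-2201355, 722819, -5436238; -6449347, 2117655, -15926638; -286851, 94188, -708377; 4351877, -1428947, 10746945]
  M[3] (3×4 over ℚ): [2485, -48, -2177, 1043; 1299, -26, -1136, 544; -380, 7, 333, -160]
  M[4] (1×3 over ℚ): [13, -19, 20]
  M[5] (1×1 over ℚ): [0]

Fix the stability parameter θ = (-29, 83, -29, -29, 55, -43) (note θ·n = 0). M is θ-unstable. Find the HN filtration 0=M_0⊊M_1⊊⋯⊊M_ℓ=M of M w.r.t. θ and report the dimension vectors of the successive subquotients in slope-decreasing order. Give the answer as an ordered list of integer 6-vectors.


Via rank(M_{q-1}∘⋯∘M_p): M ≅ I[1,4], I[1,5], I[2,4], I[3,3], I[6,6].
μ_θ-semistable layers: μ^(1)=55; μ^(2)=25/3; μ^(3)=-29; μ^(4)=-43

((0, 0, 0, 0, 1, 0); (0, 3, 3, 3, 0, 0); (2, 0, 1, 0, 0, 0); (0, 0, 0, 0, 0, 1))


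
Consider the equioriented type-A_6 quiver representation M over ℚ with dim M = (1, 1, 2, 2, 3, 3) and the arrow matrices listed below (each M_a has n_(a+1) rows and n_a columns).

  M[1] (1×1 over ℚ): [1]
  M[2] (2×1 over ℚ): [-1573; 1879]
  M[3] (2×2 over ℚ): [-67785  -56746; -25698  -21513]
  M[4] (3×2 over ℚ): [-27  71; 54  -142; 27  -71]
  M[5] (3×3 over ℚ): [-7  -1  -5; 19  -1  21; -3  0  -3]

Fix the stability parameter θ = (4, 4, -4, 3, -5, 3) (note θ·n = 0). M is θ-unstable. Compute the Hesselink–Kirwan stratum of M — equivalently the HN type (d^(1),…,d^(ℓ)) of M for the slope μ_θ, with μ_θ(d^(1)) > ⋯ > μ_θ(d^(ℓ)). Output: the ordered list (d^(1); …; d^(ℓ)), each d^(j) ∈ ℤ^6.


Barcode: M ≅ I[1,4], I[3,5], I[5,6]^2, I[6,6]. HN layers by μ_θ (5 steps, strictly decreasing):
  μ^(1)=3; μ^(2)=4/3; μ^(3)=-1; μ^(4)=-4; μ^(5)=-5

((0, 0, 0, 1, 0, 3); (1, 1, 1, 0, 0, 0); (0, 0, 0, 1, 1, 0); (0, 0, 1, 0, 0, 0); (0, 0, 0, 0, 2, 0))


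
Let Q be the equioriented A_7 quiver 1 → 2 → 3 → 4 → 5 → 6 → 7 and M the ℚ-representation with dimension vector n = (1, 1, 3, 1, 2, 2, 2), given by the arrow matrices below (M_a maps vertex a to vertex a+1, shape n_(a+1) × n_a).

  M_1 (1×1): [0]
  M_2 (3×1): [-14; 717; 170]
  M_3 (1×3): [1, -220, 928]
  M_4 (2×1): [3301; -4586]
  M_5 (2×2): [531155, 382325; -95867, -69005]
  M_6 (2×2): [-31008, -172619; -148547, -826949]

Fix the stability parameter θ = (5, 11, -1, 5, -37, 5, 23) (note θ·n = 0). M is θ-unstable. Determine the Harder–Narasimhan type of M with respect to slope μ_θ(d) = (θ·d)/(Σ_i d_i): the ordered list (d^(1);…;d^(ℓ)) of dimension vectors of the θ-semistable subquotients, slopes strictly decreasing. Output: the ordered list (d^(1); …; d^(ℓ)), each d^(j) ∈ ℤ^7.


Interval decomposition of M: I[1,1], I[2,7], I[3,3]^2, I[5,5], I[6,7].
HN type (ℓ=5): μ^(1)=23; μ^(2)=5; μ^(3)=-1; μ^(4)=-11/2; μ^(5)=-37

((0, 0, 0, 0, 0, 0, 2); (1, 0, 0, 0, 0, 2, 0); (0, 0, 2, 0, 0, 0, 0); (0, 1, 1, 1, 1, 0, 0); (0, 0, 0, 0, 1, 0, 0))


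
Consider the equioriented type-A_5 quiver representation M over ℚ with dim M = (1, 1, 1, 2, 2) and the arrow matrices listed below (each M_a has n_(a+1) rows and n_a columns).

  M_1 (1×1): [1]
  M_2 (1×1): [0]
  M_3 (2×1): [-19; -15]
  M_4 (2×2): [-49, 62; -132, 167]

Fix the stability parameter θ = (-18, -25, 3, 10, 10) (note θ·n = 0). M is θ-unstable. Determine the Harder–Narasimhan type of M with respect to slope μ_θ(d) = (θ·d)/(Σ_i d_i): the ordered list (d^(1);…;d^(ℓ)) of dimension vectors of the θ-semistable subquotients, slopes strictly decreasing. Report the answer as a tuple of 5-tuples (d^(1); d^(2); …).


Via rank(M_{q-1}∘⋯∘M_p): M ≅ I[1,2], I[3,5], I[4,5].
μ_θ-semistable layers: μ^(1)=10; μ^(2)=3; μ^(3)=-43/2

((0, 0, 0, 2, 2); (0, 0, 1, 0, 0); (1, 1, 0, 0, 0))


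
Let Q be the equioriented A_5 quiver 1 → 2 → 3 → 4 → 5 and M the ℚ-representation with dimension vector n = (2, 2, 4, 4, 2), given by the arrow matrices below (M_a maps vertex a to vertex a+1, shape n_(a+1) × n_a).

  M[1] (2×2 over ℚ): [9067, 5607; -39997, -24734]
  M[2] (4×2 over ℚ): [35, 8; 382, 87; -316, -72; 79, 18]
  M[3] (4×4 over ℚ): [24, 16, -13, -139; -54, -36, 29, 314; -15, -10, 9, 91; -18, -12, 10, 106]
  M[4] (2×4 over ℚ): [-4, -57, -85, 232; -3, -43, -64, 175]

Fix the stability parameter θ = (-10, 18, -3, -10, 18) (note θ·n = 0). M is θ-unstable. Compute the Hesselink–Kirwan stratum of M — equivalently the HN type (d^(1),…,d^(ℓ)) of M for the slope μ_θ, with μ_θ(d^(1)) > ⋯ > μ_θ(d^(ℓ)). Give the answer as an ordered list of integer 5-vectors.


Via rank(M_{q-1}∘⋯∘M_p): M ≅ I[1,3], I[1,5], I[3,4], I[3,5], I[4,4].
μ_θ-semistable layers: μ^(1)=18; μ^(2)=15/2; μ^(3)=5/3; μ^(4)=-13/2; μ^(5)=-10

((0, 0, 0, 0, 2); (0, 1, 1, 0, 0); (0, 1, 1, 1, 0); (0, 0, 2, 2, 0); (2, 0, 0, 1, 0))


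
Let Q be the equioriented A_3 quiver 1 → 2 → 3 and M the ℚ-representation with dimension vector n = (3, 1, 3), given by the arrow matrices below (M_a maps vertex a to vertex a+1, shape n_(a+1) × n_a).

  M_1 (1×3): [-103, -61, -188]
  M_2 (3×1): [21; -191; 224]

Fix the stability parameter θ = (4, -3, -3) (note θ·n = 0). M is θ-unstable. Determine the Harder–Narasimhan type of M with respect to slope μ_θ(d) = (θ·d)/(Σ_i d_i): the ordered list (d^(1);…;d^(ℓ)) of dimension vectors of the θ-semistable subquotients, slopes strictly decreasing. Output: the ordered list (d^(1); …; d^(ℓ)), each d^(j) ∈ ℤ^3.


Barcode: M ≅ I[1,1]^2, I[1,3], I[3,3]^2. HN layers by μ_θ (3 steps, strictly decreasing):
  μ^(1)=4; μ^(2)=-2/3; μ^(3)=-3

((2, 0, 0); (1, 1, 1); (0, 0, 2))


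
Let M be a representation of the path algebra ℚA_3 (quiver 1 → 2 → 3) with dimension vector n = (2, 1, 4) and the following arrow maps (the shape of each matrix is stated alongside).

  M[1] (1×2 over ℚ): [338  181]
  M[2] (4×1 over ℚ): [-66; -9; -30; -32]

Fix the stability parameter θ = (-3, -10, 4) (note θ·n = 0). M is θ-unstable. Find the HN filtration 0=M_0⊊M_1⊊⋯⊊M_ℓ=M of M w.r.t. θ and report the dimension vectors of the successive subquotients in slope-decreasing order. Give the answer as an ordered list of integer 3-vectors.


Via rank(M_{q-1}∘⋯∘M_p): M ≅ I[1,1], I[1,3], I[3,3]^3.
μ_θ-semistable layers: μ^(1)=4; μ^(2)=-3; μ^(3)=-13/2

((0, 0, 4); (1, 0, 0); (1, 1, 0))


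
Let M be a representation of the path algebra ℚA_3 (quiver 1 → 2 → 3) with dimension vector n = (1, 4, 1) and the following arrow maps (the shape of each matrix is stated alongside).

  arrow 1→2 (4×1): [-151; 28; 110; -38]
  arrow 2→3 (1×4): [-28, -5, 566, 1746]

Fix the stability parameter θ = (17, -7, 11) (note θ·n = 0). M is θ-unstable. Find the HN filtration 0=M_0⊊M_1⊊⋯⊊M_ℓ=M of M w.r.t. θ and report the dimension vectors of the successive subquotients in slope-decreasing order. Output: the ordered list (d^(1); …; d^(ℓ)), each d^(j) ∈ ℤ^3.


Interval decomposition of M: I[1,2], I[2,2]^2, I[2,3].
HN type (ℓ=3): μ^(1)=11; μ^(2)=5; μ^(3)=-7

((0, 0, 1); (1, 1, 0); (0, 3, 0))


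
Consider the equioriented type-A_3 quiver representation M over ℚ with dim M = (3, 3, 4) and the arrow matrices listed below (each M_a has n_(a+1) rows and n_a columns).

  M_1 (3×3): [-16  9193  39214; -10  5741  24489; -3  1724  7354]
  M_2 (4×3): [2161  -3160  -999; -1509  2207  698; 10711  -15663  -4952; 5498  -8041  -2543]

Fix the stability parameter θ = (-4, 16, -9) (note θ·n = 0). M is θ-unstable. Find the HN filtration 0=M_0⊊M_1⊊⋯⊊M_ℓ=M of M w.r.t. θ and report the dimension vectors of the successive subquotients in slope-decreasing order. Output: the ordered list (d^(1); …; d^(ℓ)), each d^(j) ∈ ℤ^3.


Interval decomposition of M: I[1,2], I[1,3]^2, I[3,3]^2.
HN type (ℓ=4): μ^(1)=16; μ^(2)=7/2; μ^(3)=-4; μ^(4)=-9

((0, 1, 0); (0, 2, 2); (3, 0, 0); (0, 0, 2))


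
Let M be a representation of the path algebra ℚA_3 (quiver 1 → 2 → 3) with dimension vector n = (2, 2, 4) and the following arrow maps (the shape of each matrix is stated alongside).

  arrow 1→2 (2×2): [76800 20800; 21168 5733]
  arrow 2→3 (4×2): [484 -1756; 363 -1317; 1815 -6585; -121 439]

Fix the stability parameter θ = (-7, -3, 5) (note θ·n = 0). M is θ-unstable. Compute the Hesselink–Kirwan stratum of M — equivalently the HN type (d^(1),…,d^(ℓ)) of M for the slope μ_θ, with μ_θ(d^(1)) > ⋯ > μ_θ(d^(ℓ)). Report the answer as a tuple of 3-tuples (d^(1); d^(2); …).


Via rank(M_{q-1}∘⋯∘M_p): M ≅ I[1,1], I[1,3], I[2,2], I[3,3]^3.
μ_θ-semistable layers: μ^(1)=5; μ^(2)=-3; μ^(3)=-7

((0, 0, 4); (0, 2, 0); (2, 0, 0))


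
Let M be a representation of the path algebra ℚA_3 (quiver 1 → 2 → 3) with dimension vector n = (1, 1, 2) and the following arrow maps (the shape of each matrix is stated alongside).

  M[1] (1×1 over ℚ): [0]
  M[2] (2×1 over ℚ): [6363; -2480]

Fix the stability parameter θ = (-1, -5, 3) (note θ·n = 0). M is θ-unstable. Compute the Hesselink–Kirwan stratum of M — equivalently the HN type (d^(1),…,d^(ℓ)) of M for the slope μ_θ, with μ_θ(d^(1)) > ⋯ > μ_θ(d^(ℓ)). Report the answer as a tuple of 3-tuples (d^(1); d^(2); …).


Interval decomposition of M: I[1,1], I[2,3], I[3,3].
HN type (ℓ=3): μ^(1)=3; μ^(2)=-1; μ^(3)=-5

((0, 0, 2); (1, 0, 0); (0, 1, 0))


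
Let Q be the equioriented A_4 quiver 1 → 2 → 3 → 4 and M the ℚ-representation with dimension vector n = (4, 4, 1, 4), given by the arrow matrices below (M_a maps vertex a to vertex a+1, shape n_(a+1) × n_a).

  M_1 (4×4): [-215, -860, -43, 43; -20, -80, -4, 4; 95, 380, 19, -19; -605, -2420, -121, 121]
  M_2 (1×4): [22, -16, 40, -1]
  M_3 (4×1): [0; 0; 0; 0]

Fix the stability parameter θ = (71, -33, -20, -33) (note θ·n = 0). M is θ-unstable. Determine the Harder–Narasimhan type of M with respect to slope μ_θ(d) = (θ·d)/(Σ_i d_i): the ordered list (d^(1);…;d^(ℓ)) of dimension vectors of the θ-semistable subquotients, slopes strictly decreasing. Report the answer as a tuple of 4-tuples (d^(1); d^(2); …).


Via rank(M_{q-1}∘⋯∘M_p): M ≅ I[1,1]^3, I[1,3], I[2,2]^3, I[4,4]^4.
μ_θ-semistable layers: μ^(1)=71; μ^(2)=6; μ^(3)=-33

((3, 0, 0, 0); (1, 1, 1, 0); (0, 3, 0, 4))


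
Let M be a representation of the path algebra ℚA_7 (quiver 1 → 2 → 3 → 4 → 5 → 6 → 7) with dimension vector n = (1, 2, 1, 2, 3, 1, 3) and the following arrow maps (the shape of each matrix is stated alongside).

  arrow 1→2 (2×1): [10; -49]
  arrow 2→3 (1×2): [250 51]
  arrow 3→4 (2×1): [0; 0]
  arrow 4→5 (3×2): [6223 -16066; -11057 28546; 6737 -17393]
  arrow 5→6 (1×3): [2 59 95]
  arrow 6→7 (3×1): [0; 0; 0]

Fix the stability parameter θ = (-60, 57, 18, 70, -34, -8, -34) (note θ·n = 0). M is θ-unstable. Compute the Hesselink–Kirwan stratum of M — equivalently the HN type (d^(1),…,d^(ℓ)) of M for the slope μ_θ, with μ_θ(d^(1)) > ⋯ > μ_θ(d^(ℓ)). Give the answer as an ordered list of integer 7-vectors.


Via rank(M_{q-1}∘⋯∘M_p): M ≅ I[1,3], I[2,2], I[4,5], I[4,6], I[5,5], I[7,7]^3.
μ_θ-semistable layers: μ^(1)=57; μ^(2)=75/2; μ^(3)=18; μ^(4)=28/3; μ^(5)=-34; μ^(6)=-60

((0, 1, 0, 0, 0, 0, 0); (0, 1, 1, 0, 0, 0, 0); (0, 0, 0, 1, 1, 0, 0); (0, 0, 0, 1, 1, 1, 0); (0, 0, 0, 0, 1, 0, 3); (1, 0, 0, 0, 0, 0, 0))


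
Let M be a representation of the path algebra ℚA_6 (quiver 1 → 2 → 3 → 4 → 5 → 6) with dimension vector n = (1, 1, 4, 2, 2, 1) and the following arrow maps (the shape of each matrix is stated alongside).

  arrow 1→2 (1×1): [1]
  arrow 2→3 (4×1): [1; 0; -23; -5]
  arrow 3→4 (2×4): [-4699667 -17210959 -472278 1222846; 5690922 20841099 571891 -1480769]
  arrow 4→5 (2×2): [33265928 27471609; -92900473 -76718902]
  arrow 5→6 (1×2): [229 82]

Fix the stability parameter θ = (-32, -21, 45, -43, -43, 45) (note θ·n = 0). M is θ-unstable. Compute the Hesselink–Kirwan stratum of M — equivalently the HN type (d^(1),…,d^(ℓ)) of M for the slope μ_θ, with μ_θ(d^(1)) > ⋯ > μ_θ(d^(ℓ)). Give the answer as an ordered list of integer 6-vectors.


Barcode: M ≅ I[1,5], I[3,3]^2, I[3,6]. HN layers by μ_θ (4 steps, strictly decreasing):
  μ^(1)=45; μ^(2)=-41/3; μ^(3)=-21; μ^(4)=-32

((0, 0, 2, 0, 0, 1); (0, 0, 2, 2, 2, 0); (0, 1, 0, 0, 0, 0); (1, 0, 0, 0, 0, 0))


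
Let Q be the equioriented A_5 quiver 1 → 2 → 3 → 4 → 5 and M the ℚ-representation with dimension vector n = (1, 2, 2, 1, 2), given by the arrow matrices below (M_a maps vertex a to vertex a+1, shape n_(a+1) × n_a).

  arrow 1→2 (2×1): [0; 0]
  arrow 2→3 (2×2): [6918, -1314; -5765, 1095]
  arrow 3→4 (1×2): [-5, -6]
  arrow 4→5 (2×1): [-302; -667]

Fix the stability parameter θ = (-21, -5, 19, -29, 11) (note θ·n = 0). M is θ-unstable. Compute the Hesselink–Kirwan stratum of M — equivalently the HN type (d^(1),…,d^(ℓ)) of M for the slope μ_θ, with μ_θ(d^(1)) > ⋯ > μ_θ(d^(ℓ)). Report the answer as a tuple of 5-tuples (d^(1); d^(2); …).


Via rank(M_{q-1}∘⋯∘M_p): M ≅ I[1,1], I[2,2], I[2,3], I[3,5], I[5,5].
μ_θ-semistable layers: μ^(1)=19; μ^(2)=11; μ^(3)=-5; μ^(4)=-21

((0, 0, 1, 0, 0); (0, 0, 0, 0, 2); (0, 2, 1, 1, 0); (1, 0, 0, 0, 0))
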